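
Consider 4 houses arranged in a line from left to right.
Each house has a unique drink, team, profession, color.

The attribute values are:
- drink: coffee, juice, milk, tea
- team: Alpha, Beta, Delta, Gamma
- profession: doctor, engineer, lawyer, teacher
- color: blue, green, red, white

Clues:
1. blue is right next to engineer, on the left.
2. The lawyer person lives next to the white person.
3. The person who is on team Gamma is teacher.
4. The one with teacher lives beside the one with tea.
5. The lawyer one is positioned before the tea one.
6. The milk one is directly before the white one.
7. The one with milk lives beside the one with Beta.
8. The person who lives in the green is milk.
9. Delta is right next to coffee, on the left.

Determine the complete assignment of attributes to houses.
Solution:

House | Drink | Team | Profession | Color
-----------------------------------------
  1   | milk | Delta | lawyer | green
  2   | coffee | Beta | doctor | white
  3   | juice | Gamma | teacher | blue
  4   | tea | Alpha | engineer | red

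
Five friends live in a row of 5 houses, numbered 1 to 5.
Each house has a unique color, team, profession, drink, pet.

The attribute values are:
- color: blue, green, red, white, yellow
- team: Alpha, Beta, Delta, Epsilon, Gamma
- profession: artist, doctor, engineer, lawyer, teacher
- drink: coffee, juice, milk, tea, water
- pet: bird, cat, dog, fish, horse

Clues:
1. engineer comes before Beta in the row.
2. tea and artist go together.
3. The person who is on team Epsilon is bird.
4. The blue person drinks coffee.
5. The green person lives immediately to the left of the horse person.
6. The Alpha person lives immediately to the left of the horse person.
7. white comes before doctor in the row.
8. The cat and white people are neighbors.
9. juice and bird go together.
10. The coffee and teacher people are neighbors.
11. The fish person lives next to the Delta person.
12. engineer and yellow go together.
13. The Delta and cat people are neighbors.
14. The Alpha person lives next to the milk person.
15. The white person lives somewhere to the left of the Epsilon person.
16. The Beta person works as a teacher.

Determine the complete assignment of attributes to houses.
Solution:

House | Color | Team | Profession | Drink | Pet
-----------------------------------------------
  1   | green | Alpha | artist | tea | fish
  2   | yellow | Delta | engineer | milk | horse
  3   | blue | Gamma | lawyer | coffee | cat
  4   | white | Beta | teacher | water | dog
  5   | red | Epsilon | doctor | juice | bird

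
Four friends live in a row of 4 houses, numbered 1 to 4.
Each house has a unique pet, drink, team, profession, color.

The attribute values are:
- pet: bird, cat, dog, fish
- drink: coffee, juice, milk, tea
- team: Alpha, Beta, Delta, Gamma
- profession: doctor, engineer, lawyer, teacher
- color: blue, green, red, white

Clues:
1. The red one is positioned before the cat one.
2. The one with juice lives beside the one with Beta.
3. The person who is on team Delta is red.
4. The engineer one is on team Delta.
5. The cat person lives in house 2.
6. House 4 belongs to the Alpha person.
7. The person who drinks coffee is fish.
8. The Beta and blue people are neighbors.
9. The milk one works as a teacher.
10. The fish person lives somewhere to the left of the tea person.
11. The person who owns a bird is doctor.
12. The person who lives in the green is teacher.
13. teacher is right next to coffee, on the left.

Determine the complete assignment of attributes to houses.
Solution:

House | Pet | Drink | Team | Profession | Color
-----------------------------------------------
  1   | dog | juice | Delta | engineer | red
  2   | cat | milk | Beta | teacher | green
  3   | fish | coffee | Gamma | lawyer | blue
  4   | bird | tea | Alpha | doctor | white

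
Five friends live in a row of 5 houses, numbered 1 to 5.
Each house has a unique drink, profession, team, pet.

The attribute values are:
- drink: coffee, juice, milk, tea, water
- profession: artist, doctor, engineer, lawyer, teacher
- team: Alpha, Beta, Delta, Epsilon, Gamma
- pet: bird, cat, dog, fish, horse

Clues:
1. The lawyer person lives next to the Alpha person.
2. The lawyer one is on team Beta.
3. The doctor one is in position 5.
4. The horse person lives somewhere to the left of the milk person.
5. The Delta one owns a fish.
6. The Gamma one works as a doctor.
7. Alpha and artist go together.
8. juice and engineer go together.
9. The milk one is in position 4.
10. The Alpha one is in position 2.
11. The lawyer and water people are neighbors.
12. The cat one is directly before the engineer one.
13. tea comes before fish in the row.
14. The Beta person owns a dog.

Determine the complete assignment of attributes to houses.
Solution:

House | Drink | Profession | Team | Pet
---------------------------------------
  1   | tea | lawyer | Beta | dog
  2   | water | artist | Alpha | cat
  3   | juice | engineer | Epsilon | horse
  4   | milk | teacher | Delta | fish
  5   | coffee | doctor | Gamma | bird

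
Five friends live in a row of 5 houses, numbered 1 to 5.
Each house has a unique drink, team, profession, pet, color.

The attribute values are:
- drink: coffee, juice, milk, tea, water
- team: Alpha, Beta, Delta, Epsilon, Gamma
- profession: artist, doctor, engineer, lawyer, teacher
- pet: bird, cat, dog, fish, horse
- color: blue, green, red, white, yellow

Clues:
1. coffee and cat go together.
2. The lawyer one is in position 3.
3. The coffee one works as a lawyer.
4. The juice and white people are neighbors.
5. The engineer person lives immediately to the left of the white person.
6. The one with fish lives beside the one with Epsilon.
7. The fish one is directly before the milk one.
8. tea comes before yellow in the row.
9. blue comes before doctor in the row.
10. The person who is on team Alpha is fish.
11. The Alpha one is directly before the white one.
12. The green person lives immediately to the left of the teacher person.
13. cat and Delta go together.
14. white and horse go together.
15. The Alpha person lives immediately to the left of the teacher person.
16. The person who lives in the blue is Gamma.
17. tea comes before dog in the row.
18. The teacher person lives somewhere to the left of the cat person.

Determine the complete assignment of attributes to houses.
Solution:

House | Drink | Team | Profession | Pet | Color
-----------------------------------------------
  1   | juice | Alpha | engineer | fish | green
  2   | milk | Epsilon | teacher | horse | white
  3   | coffee | Delta | lawyer | cat | red
  4   | tea | Gamma | artist | bird | blue
  5   | water | Beta | doctor | dog | yellow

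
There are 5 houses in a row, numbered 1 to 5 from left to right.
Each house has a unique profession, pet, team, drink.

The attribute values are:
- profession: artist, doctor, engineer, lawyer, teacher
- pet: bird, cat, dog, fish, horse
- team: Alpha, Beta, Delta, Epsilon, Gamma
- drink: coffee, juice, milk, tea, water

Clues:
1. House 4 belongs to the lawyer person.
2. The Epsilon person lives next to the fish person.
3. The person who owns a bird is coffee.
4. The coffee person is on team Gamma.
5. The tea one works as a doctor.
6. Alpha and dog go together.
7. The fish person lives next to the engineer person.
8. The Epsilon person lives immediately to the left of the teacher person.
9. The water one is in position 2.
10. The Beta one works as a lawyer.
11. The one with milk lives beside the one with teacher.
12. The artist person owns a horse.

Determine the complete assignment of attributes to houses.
Solution:

House | Profession | Pet | Team | Drink
---------------------------------------
  1   | artist | horse | Epsilon | milk
  2   | teacher | fish | Delta | water
  3   | engineer | bird | Gamma | coffee
  4   | lawyer | cat | Beta | juice
  5   | doctor | dog | Alpha | tea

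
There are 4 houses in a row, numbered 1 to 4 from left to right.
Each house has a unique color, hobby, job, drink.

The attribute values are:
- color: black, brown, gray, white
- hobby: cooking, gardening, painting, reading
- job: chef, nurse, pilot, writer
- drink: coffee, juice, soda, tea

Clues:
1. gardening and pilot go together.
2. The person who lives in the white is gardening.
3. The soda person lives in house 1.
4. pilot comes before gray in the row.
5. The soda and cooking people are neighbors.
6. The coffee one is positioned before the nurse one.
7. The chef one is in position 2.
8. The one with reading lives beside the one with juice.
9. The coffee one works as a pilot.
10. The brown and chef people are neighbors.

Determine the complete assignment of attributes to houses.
Solution:

House | Color | Hobby | Job | Drink
-----------------------------------
  1   | brown | reading | writer | soda
  2   | black | cooking | chef | juice
  3   | white | gardening | pilot | coffee
  4   | gray | painting | nurse | tea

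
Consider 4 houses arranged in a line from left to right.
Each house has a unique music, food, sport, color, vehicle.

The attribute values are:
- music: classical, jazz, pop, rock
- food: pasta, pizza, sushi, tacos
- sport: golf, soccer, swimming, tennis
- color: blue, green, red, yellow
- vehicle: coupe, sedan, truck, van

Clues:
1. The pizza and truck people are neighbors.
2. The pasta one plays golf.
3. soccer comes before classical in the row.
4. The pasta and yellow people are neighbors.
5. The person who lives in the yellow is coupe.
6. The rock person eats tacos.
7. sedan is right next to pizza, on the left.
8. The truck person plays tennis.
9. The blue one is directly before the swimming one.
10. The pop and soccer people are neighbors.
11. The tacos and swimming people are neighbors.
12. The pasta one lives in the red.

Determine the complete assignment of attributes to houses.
Solution:

House | Music | Food | Sport | Color | Vehicle
----------------------------------------------
  1   | pop | pasta | golf | red | sedan
  2   | jazz | pizza | soccer | yellow | coupe
  3   | rock | tacos | tennis | blue | truck
  4   | classical | sushi | swimming | green | van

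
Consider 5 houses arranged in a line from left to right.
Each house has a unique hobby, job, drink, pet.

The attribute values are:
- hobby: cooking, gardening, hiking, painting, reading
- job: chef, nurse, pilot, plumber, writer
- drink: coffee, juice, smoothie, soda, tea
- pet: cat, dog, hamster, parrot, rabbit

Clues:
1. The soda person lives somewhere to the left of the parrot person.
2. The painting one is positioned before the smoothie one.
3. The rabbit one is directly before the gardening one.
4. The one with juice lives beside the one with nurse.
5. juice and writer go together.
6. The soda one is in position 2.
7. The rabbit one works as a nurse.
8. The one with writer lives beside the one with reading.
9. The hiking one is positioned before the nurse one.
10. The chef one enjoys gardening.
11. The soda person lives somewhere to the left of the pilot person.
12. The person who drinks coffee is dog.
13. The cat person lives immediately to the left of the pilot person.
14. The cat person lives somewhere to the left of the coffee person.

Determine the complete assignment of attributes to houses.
Solution:

House | Hobby | Job | Drink | Pet
---------------------------------
  1   | hiking | writer | juice | hamster
  2   | reading | nurse | soda | rabbit
  3   | gardening | chef | tea | cat
  4   | painting | pilot | coffee | dog
  5   | cooking | plumber | smoothie | parrot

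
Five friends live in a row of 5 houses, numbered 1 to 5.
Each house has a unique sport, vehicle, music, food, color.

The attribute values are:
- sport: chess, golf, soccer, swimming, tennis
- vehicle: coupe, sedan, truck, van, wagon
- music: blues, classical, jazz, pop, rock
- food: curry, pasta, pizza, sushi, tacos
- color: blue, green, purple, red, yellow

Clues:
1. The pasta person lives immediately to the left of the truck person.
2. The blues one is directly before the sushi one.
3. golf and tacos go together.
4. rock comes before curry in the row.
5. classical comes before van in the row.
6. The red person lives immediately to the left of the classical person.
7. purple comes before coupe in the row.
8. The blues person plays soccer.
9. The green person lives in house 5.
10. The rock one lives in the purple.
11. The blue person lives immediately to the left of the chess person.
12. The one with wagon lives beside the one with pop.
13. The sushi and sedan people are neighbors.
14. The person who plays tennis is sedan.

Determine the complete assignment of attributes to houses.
Solution:

House | Sport | Vehicle | Music | Food | Color
----------------------------------------------
  1   | soccer | wagon | blues | pasta | blue
  2   | chess | truck | pop | sushi | red
  3   | tennis | sedan | classical | pizza | yellow
  4   | golf | van | rock | tacos | purple
  5   | swimming | coupe | jazz | curry | green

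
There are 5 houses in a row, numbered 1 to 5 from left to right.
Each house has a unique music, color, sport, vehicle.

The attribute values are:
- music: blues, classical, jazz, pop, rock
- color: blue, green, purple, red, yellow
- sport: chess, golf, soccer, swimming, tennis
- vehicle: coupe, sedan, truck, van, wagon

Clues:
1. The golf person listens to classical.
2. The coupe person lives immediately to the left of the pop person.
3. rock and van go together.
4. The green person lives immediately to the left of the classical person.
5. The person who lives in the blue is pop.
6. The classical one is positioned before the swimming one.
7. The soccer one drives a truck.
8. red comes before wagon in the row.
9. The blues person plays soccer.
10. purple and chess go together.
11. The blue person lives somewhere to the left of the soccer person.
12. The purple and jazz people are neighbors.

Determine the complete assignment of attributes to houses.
Solution:

House | Music | Color | Sport | Vehicle
---------------------------------------
  1   | rock | purple | chess | van
  2   | jazz | green | tennis | sedan
  3   | classical | red | golf | coupe
  4   | pop | blue | swimming | wagon
  5   | blues | yellow | soccer | truck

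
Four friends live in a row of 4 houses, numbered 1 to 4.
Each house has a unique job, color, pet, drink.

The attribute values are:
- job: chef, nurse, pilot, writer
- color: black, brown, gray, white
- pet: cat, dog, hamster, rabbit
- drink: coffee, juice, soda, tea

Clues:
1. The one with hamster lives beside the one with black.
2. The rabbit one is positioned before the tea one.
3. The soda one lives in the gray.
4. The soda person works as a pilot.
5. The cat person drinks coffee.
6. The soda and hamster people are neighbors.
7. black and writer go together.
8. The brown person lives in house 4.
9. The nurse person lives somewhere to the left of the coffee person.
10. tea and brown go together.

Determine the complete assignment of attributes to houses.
Solution:

House | Job | Color | Pet | Drink
---------------------------------
  1   | pilot | gray | rabbit | soda
  2   | nurse | white | hamster | juice
  3   | writer | black | cat | coffee
  4   | chef | brown | dog | tea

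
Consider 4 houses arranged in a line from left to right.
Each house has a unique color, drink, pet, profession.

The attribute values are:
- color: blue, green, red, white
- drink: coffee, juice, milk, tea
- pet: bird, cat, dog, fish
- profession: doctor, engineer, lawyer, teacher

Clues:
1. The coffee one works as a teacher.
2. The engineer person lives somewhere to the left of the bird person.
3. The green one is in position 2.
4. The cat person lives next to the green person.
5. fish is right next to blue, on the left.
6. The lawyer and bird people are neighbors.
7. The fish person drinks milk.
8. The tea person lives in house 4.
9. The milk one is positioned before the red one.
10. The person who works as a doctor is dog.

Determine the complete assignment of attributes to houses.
Solution:

House | Color | Drink | Pet | Profession
----------------------------------------
  1   | white | juice | cat | engineer
  2   | green | milk | fish | lawyer
  3   | blue | coffee | bird | teacher
  4   | red | tea | dog | doctor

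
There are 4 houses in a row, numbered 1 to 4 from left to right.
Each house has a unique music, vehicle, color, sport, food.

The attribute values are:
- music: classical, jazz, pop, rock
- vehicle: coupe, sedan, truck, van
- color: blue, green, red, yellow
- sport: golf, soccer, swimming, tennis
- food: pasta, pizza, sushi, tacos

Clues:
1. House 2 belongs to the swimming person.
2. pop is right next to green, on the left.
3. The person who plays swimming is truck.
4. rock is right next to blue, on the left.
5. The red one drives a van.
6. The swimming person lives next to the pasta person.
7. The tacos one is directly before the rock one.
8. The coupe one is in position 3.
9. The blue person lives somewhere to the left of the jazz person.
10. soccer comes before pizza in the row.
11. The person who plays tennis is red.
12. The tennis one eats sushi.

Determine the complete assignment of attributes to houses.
Solution:

House | Music | Vehicle | Color | Sport | Food
----------------------------------------------
  1   | pop | sedan | yellow | soccer | tacos
  2   | rock | truck | green | swimming | pizza
  3   | classical | coupe | blue | golf | pasta
  4   | jazz | van | red | tennis | sushi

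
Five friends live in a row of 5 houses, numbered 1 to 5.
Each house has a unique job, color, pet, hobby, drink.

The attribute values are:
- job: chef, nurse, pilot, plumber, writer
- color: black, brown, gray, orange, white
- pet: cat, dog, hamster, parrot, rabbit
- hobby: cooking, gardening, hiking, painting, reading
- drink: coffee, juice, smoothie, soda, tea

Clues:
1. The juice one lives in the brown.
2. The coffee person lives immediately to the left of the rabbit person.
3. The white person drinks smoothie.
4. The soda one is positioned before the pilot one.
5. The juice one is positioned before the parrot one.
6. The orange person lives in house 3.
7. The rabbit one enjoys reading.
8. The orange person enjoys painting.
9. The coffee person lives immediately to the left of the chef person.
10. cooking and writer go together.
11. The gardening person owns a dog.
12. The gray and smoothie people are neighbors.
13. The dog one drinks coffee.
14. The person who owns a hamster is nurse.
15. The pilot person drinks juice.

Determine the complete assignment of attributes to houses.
Solution:

House | Job | Color | Pet | Hobby | Drink
-----------------------------------------
  1   | plumber | gray | dog | gardening | coffee
  2   | chef | white | rabbit | reading | smoothie
  3   | nurse | orange | hamster | painting | soda
  4   | pilot | brown | cat | hiking | juice
  5   | writer | black | parrot | cooking | tea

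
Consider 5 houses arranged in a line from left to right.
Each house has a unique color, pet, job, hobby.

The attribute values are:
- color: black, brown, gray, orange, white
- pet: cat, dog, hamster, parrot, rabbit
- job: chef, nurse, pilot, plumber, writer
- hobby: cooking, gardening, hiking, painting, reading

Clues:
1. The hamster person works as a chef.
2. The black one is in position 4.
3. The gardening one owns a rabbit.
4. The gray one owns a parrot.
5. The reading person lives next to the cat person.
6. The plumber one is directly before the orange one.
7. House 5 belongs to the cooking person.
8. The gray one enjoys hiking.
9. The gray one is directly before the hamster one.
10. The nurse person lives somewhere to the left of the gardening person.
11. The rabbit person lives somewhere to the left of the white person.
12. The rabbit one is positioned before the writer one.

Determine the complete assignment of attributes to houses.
Solution:

House | Color | Pet | Job | Hobby
---------------------------------
  1   | gray | parrot | plumber | hiking
  2   | orange | hamster | chef | reading
  3   | brown | cat | nurse | painting
  4   | black | rabbit | pilot | gardening
  5   | white | dog | writer | cooking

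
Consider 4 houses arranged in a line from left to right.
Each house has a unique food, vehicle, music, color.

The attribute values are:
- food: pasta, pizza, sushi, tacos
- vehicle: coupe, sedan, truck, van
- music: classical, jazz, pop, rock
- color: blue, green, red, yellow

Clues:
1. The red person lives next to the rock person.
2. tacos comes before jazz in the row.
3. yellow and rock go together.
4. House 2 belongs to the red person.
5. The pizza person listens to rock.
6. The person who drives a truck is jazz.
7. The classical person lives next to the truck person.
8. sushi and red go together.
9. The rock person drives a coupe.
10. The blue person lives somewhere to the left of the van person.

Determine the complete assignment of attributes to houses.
Solution:

House | Food | Vehicle | Music | Color
--------------------------------------
  1   | tacos | sedan | classical | blue
  2   | sushi | truck | jazz | red
  3   | pizza | coupe | rock | yellow
  4   | pasta | van | pop | green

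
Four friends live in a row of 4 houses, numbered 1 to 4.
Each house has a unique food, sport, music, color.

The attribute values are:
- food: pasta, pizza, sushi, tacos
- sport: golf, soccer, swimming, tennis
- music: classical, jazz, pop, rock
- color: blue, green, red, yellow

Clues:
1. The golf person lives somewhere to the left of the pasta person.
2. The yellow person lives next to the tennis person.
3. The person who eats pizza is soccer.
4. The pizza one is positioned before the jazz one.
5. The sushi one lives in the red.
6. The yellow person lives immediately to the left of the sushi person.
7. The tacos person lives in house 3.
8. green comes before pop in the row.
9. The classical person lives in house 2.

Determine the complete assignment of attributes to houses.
Solution:

House | Food | Sport | Music | Color
------------------------------------
  1   | pizza | soccer | rock | yellow
  2   | sushi | tennis | classical | red
  3   | tacos | golf | jazz | green
  4   | pasta | swimming | pop | blue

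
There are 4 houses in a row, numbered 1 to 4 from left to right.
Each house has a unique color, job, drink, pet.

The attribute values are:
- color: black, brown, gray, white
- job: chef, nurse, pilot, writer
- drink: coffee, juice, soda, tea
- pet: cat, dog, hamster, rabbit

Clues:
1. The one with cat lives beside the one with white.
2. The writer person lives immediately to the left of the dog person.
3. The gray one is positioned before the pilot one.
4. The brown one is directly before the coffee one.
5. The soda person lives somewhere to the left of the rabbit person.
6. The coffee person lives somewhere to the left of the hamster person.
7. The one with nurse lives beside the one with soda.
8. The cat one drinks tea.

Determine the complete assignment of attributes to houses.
Solution:

House | Color | Job | Drink | Pet
---------------------------------
  1   | brown | writer | tea | cat
  2   | white | nurse | coffee | dog
  3   | gray | chef | soda | hamster
  4   | black | pilot | juice | rabbit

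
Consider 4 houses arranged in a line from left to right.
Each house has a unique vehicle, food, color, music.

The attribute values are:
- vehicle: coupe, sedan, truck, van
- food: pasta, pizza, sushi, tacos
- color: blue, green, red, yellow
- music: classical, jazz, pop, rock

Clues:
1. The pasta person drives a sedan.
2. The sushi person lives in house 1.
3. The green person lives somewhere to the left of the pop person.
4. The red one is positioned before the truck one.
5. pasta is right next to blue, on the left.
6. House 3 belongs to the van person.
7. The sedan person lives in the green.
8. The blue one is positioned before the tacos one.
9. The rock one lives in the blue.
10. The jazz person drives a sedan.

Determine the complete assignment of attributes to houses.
Solution:

House | Vehicle | Food | Color | Music
--------------------------------------
  1   | coupe | sushi | red | classical
  2   | sedan | pasta | green | jazz
  3   | van | pizza | blue | rock
  4   | truck | tacos | yellow | pop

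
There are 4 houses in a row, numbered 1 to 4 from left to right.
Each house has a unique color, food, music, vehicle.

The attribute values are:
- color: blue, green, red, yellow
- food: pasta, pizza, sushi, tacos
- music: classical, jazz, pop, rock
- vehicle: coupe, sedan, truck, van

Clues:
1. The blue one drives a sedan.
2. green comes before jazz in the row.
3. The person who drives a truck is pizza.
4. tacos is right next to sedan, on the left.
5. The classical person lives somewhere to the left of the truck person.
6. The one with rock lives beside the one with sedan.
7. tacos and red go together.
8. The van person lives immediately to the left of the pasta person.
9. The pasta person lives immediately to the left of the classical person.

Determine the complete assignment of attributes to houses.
Solution:

House | Color | Food | Music | Vehicle
--------------------------------------
  1   | red | tacos | rock | van
  2   | blue | pasta | pop | sedan
  3   | green | sushi | classical | coupe
  4   | yellow | pizza | jazz | truck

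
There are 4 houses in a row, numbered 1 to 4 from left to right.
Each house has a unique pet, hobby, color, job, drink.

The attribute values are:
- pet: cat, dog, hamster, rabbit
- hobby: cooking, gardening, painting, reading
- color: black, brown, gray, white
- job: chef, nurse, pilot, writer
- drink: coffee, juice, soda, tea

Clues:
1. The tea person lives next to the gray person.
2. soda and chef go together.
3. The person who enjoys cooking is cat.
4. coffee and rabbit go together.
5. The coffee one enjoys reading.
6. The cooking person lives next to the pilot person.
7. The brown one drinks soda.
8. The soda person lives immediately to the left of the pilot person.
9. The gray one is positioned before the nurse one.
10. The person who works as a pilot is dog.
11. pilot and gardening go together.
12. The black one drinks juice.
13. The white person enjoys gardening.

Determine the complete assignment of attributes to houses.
Solution:

House | Pet | Hobby | Color | Job | Drink
-----------------------------------------
  1   | cat | cooking | brown | chef | soda
  2   | dog | gardening | white | pilot | tea
  3   | rabbit | reading | gray | writer | coffee
  4   | hamster | painting | black | nurse | juice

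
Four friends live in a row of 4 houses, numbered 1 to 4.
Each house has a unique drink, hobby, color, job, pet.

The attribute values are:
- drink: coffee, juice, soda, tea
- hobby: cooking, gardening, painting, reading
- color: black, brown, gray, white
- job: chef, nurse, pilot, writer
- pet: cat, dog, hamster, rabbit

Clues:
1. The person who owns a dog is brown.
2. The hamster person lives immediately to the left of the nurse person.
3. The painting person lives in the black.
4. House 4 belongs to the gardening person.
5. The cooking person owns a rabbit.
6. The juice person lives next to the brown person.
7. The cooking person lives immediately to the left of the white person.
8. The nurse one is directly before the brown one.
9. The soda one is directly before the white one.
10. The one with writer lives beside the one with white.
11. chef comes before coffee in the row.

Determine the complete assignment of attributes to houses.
Solution:

House | Drink | Hobby | Color | Job | Pet
-----------------------------------------
  1   | soda | cooking | gray | writer | rabbit
  2   | tea | reading | white | chef | hamster
  3   | juice | painting | black | nurse | cat
  4   | coffee | gardening | brown | pilot | dog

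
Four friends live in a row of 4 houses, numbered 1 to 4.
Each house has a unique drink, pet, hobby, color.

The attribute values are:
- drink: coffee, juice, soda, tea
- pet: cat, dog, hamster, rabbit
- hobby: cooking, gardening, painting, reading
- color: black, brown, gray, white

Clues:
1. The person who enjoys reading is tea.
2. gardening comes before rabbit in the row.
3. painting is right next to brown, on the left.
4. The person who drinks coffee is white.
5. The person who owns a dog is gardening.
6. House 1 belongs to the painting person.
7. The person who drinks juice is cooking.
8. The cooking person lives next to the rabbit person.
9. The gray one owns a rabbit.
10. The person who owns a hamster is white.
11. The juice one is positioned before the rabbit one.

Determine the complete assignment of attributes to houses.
Solution:

House | Drink | Pet | Hobby | Color
-----------------------------------
  1   | coffee | hamster | painting | white
  2   | soda | dog | gardening | brown
  3   | juice | cat | cooking | black
  4   | tea | rabbit | reading | gray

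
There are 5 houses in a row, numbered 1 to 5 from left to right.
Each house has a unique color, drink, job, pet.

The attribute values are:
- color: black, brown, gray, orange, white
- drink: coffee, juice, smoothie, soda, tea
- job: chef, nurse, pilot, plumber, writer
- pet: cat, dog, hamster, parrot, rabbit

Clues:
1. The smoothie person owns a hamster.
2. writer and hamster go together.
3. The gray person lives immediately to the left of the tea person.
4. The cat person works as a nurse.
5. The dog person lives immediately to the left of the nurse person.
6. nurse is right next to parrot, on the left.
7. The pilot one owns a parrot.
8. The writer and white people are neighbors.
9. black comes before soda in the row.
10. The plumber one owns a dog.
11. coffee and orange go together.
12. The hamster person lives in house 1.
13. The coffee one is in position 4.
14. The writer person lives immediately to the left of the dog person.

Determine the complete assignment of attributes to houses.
Solution:

House | Color | Drink | Job | Pet
---------------------------------
  1   | gray | smoothie | writer | hamster
  2   | white | tea | plumber | dog
  3   | black | juice | nurse | cat
  4   | orange | coffee | pilot | parrot
  5   | brown | soda | chef | rabbit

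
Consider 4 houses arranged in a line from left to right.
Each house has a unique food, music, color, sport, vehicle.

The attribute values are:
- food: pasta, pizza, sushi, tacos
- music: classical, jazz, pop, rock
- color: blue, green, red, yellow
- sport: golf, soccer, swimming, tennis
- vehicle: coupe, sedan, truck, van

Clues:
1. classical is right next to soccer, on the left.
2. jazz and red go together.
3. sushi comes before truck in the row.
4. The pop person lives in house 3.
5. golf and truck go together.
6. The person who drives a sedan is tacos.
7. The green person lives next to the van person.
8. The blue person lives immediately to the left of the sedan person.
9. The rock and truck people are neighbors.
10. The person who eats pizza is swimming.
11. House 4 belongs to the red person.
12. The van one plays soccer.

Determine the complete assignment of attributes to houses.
Solution:

House | Food | Music | Color | Sport | Vehicle
----------------------------------------------
  1   | pizza | classical | green | swimming | coupe
  2   | sushi | rock | yellow | soccer | van
  3   | pasta | pop | blue | golf | truck
  4   | tacos | jazz | red | tennis | sedan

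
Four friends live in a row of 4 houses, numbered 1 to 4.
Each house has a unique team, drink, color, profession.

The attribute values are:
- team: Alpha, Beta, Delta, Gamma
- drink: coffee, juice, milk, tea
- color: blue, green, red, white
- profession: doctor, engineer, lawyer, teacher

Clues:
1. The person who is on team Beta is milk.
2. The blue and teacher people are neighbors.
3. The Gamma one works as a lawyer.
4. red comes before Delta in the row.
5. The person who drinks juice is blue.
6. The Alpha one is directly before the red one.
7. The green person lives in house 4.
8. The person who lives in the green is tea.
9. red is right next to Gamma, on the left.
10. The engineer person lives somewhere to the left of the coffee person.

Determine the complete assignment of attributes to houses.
Solution:

House | Team | Drink | Color | Profession
-----------------------------------------
  1   | Alpha | juice | blue | engineer
  2   | Beta | milk | red | teacher
  3   | Gamma | coffee | white | lawyer
  4   | Delta | tea | green | doctor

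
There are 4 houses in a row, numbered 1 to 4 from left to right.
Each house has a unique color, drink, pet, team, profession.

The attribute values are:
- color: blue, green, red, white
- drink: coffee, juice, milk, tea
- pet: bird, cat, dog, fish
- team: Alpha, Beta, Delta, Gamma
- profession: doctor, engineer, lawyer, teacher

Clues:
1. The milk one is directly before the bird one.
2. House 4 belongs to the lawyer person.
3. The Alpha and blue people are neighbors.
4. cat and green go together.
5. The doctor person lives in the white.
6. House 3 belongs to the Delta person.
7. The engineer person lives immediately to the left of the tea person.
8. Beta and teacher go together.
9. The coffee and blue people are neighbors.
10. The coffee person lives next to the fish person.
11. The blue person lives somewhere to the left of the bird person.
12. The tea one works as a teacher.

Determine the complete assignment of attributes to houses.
Solution:

House | Color | Drink | Pet | Team | Profession
-----------------------------------------------
  1   | green | coffee | cat | Alpha | engineer
  2   | blue | tea | fish | Beta | teacher
  3   | white | milk | dog | Delta | doctor
  4   | red | juice | bird | Gamma | lawyer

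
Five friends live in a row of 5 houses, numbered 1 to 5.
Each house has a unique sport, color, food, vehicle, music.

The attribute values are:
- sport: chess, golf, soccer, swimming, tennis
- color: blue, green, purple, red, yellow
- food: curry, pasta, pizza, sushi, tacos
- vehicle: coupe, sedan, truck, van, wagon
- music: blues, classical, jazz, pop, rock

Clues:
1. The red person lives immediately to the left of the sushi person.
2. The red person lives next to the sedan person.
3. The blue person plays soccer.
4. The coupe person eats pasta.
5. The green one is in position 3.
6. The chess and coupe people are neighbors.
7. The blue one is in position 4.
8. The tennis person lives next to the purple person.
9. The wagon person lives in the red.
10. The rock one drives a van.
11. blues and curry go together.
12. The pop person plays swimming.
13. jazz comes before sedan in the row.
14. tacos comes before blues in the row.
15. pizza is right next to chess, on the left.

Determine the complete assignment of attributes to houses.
Solution:

House | Sport | Color | Food | Vehicle | Music
----------------------------------------------
  1   | tennis | red | pizza | wagon | jazz
  2   | chess | purple | sushi | sedan | classical
  3   | swimming | green | pasta | coupe | pop
  4   | soccer | blue | tacos | van | rock
  5   | golf | yellow | curry | truck | blues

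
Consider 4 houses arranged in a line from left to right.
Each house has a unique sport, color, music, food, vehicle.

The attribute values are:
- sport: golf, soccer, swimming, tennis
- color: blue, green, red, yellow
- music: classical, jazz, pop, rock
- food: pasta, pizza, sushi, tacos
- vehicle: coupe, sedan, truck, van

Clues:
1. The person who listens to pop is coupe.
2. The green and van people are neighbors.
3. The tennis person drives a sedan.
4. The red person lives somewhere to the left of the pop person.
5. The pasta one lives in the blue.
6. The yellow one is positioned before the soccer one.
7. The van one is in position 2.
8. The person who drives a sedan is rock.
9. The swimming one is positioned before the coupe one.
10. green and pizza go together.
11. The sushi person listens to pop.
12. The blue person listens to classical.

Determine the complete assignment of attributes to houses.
Solution:

House | Sport | Color | Music | Food | Vehicle
----------------------------------------------
  1   | tennis | green | rock | pizza | sedan
  2   | swimming | red | jazz | tacos | van
  3   | golf | yellow | pop | sushi | coupe
  4   | soccer | blue | classical | pasta | truck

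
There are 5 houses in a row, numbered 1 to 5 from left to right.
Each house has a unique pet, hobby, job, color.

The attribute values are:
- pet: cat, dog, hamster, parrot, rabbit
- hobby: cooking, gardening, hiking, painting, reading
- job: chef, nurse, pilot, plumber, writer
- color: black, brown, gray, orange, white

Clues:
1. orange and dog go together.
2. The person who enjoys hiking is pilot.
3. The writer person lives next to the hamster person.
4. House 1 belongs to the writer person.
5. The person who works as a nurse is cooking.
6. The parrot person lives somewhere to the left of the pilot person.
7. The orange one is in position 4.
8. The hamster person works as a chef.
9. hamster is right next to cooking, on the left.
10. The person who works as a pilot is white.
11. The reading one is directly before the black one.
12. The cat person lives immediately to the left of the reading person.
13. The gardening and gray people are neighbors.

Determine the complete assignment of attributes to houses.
Solution:

House | Pet | Hobby | Job | Color
---------------------------------
  1   | cat | gardening | writer | brown
  2   | hamster | reading | chef | gray
  3   | parrot | cooking | nurse | black
  4   | dog | painting | plumber | orange
  5   | rabbit | hiking | pilot | white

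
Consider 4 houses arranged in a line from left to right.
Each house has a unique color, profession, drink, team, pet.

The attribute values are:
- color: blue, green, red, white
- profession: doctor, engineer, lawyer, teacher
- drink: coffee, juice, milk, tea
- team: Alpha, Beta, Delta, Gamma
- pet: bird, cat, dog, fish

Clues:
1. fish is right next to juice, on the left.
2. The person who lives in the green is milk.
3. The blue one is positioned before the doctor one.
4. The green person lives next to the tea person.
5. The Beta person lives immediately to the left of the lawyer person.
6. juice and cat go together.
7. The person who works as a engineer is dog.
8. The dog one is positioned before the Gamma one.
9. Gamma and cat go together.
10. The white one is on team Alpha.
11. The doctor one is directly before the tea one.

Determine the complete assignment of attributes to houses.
Solution:

House | Color | Profession | Drink | Team | Pet
-----------------------------------------------
  1   | blue | engineer | coffee | Delta | dog
  2   | green | doctor | milk | Beta | bird
  3   | white | lawyer | tea | Alpha | fish
  4   | red | teacher | juice | Gamma | cat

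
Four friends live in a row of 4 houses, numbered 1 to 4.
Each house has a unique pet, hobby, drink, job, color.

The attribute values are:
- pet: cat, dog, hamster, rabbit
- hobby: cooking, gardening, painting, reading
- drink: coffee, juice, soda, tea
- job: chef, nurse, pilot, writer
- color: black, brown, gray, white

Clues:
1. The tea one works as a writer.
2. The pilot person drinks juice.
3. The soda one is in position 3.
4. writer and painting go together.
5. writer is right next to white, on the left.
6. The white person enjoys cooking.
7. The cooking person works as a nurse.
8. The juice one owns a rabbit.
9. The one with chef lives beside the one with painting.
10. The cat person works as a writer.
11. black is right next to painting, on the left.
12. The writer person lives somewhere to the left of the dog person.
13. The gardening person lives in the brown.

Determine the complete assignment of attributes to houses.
Solution:

House | Pet | Hobby | Drink | Job | Color
-----------------------------------------
  1   | hamster | reading | coffee | chef | black
  2   | cat | painting | tea | writer | gray
  3   | dog | cooking | soda | nurse | white
  4   | rabbit | gardening | juice | pilot | brown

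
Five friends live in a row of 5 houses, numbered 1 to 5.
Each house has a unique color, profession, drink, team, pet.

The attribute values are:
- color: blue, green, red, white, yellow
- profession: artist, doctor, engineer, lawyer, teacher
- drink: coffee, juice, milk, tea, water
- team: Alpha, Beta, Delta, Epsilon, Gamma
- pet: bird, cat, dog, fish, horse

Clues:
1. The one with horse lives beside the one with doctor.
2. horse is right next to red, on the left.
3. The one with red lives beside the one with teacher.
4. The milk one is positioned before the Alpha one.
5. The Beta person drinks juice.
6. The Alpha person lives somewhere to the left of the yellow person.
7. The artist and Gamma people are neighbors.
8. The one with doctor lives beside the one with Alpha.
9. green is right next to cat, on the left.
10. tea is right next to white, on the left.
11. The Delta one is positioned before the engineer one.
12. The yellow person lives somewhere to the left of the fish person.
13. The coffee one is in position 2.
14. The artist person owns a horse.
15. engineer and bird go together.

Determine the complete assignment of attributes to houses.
Solution:

House | Color | Profession | Drink | Team | Pet
-----------------------------------------------
  1   | green | artist | milk | Delta | horse
  2   | red | doctor | coffee | Gamma | cat
  3   | blue | teacher | water | Alpha | dog
  4   | yellow | engineer | tea | Epsilon | bird
  5   | white | lawyer | juice | Beta | fish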